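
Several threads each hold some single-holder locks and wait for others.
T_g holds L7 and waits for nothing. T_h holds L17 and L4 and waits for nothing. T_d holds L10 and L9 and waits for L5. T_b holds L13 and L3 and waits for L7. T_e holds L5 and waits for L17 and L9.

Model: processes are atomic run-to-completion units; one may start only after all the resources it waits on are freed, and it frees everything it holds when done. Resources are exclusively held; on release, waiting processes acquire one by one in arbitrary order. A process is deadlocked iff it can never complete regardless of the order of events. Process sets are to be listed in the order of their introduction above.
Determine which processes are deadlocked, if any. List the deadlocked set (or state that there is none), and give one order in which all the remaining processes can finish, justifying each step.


Deadlocked: T_d and T_e.
Key observation: T_d -> T_e -> T_d is a circular wait — nothing in it can go first; no other process is dragged down with it.
The rest can finish in the order T_g, T_b, T_h.
Verifying each step:
  T_g: no waits; runs immediately, freeing L7
  run T_b (all its waits — L7 — are resolved); releases L13 and L3
  T_h: no waits; runs immediately, freeing L17 and L4


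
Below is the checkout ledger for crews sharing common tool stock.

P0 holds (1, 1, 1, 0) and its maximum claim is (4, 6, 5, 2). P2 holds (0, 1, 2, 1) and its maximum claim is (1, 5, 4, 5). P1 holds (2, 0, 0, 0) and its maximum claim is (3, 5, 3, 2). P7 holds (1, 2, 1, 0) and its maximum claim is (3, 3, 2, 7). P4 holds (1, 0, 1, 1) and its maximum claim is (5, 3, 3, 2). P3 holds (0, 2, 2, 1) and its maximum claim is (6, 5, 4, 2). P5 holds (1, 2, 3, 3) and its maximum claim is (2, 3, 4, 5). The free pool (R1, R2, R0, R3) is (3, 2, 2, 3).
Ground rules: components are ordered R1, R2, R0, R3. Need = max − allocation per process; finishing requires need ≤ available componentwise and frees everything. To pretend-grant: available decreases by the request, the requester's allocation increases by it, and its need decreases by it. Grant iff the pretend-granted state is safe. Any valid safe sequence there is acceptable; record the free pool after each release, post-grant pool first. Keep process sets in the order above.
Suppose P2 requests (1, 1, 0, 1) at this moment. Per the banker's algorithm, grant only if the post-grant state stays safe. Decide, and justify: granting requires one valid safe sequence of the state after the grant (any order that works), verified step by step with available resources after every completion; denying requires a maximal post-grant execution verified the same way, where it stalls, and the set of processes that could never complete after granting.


GRANT: granting preserves safety; a valid post-grant sequence is P5, P2, P4, P1, P7, P0, P3.
Key observation: the grant leaves (2, 1, 2, 2) free — enough for P5, whose release restarts the cascade.
Check on the post-grant state, step by step:
  pool = (2, 1, 2, 2)
  P5: need (1, 1, 1, 2) fits (2, 1, 2, 2); releases (1, 2, 3, 3), pool now (3, 3, 5, 5)
  P2: need (0, 3, 2, 3) fits (3, 3, 5, 5); releases (1, 2, 2, 2), pool now (4, 5, 7, 7)
  P4: need (4, 3, 2, 1) fits (4, 5, 7, 7); releases (1, 0, 1, 1), pool now (5, 5, 8, 8)
  P1: need (1, 5, 3, 2) fits (5, 5, 8, 8); releases (2, 0, 0, 0), pool now (7, 5, 8, 8)
  P7: need (2, 1, 1, 7) fits (7, 5, 8, 8); releases (1, 2, 1, 0), pool now (8, 7, 9, 8)
  P0: need (3, 5, 4, 2) fits (8, 7, 9, 8); releases (1, 1, 1, 0), pool now (9, 8, 10, 8)
  P3: need (6, 3, 2, 1) fits (9, 8, 10, 8); releases (0, 2, 2, 1), pool now (9, 10, 12, 9)


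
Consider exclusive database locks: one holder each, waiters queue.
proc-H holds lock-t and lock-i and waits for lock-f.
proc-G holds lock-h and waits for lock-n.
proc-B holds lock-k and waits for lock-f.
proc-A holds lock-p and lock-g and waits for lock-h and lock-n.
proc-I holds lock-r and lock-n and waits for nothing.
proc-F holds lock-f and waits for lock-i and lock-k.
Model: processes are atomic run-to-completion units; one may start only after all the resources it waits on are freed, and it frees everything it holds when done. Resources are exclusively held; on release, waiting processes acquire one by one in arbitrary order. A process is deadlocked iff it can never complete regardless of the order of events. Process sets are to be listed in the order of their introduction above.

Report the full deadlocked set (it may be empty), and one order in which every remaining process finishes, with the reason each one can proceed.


Deadlocked set: proc-H, proc-B and proc-F.
Key observation: proc-H -> proc-F -> proc-H is a circular wait — nothing in it can go first; proc-B is caught in further circular waits.
The rest can finish in the order proc-I, proc-G, proc-A.
Verifying each step:
  run proc-I (it waits on nothing); releases lock-r and lock-n
  proc-G: everything it awaited (lock-n) is free; runs, freeing lock-h
  proc-A: everything it awaited (lock-h and lock-n) is free; runs, freeing lock-p and lock-g


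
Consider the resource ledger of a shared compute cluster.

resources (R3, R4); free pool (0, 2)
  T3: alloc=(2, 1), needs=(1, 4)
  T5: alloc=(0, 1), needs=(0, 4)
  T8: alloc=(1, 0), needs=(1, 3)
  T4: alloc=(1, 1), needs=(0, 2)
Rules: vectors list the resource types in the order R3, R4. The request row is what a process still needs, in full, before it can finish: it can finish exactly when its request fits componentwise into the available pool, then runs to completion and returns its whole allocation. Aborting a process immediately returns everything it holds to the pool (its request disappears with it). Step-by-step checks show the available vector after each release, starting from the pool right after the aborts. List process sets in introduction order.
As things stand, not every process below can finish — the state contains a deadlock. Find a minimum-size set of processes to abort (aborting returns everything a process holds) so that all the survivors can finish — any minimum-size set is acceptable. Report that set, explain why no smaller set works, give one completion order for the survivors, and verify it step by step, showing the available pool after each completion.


Minimum abort set: T3.
Key observation: the deadlocked T5 becomes finishable only because T3 released (2, 1); it completes at step 2 below.
No smaller set exists: with zero aborts the deadlock remains.
Survivors finish in the order: T4, T5, T8. Step-by-step check (pool after the aborts first):
  pool = (2, 3)
  run T4 (needs (0, 2), free (2, 3)); after release of (1, 1) the pool is (3, 4)
  run T5 (needs (0, 4), free (3, 4)); after release of (0, 1) the pool is (3, 5)
  run T8 (needs (1, 3), free (3, 5)); after release of (1, 0) the pool is (4, 5)


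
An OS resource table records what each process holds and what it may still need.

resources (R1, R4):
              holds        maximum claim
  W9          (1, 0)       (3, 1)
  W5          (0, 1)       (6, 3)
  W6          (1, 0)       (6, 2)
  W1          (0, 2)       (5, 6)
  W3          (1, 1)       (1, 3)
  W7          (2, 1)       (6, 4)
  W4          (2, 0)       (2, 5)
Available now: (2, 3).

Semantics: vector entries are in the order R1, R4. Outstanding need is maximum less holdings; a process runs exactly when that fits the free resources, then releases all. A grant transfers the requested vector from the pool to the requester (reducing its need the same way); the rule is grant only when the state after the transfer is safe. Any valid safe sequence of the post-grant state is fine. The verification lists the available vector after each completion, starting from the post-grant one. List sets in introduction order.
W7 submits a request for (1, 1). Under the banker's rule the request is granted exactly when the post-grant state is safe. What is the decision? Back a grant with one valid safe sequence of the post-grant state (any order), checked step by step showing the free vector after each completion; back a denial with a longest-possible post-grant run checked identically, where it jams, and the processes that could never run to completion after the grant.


GRANT: granting preserves safety; a valid post-grant sequence is W3, W9, W7, W4, W5, W6, W1.
Key observation: the grant leaves (1, 2) free — enough for W3, whose release restarts the cascade.
Step-by-step check of the post-grant state:
  pool = (1, 2)
  W3 needs (0, 2) <= (1, 2) -> finishes; pool += (1, 1) = (2, 3)
  W9 needs (2, 1) <= (2, 3) -> finishes; pool += (1, 0) = (3, 3)
  W7 needs (3, 2) <= (3, 3) -> finishes; pool += (3, 2) = (6, 5)
  W4 needs (0, 5) <= (6, 5) -> finishes; pool += (2, 0) = (8, 5)
  W5 needs (6, 2) <= (8, 5) -> finishes; pool += (0, 1) = (8, 6)
  W6 needs (5, 2) <= (8, 6) -> finishes; pool += (1, 0) = (9, 6)
  W1 needs (5, 4) <= (9, 6) -> finishes; pool += (0, 2) = (9, 8)


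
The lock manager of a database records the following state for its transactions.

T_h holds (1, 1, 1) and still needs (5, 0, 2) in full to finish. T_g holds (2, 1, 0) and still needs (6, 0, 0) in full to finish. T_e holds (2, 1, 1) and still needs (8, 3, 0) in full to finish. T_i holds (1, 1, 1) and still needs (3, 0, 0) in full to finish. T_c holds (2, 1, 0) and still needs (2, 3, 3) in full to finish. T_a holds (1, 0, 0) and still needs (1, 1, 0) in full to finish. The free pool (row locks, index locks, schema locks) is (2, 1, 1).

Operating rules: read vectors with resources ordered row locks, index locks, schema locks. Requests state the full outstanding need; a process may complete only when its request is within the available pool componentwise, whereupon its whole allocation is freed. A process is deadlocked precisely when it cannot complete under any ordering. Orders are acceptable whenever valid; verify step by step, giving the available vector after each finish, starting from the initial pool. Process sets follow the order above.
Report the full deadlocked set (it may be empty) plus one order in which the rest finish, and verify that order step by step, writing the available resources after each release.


Deadlocked: T_h, T_g, T_e and T_c.
Key observation: after T_a, T_i the pool peaks at (4, 2, 2), and each blocked process is short somewhere: T_h on row locks; T_g on row locks; T_e on row locks, index locks; T_c on index locks, schema locks.
One completion order for the rest: T_a, T_i. Check, step by step:
  pool = (2, 1, 1)
  T_a needs (1, 1, 0) <= (2, 1, 1) -> finishes; pool += (1, 0, 0) = (3, 1, 1)
  T_i needs (3, 0, 0) <= (3, 1, 1) -> finishes; pool += (1, 1, 1) = (4, 2, 2)
None of the blocked processes ever fits:
  blocked: T_h wants (5, 0, 2), pool (4, 2, 2) — not enough row locks
  blocked: T_g wants (6, 0, 0), pool (4, 2, 2) — not enough row locks
  blocked: T_e wants (8, 3, 0), pool (4, 2, 2) — not enough row locks and index locks
  blocked: T_c wants (2, 3, 3), pool (4, 2, 2) — not enough index locks and schema locks


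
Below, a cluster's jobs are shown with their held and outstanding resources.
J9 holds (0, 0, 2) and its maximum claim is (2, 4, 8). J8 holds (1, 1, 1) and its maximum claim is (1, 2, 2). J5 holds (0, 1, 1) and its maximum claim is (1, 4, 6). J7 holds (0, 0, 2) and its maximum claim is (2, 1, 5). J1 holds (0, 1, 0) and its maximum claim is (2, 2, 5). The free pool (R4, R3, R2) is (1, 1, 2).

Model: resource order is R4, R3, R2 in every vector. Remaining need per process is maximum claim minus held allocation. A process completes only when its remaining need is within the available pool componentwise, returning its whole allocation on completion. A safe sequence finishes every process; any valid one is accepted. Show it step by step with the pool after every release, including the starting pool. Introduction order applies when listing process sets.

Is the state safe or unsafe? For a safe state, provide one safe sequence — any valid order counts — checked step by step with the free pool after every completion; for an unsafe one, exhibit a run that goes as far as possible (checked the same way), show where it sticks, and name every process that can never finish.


SAFE. One safe sequence: J8, J7, J1, J5, J9.
Key observation: reading the order forward, J8 is the first process whose need (0, 1, 1) meets the free pool (1, 1, 2) exactly on a resource it requests.
Step-by-step check:
  pool = (1, 1, 2)
  run J8 (needs (0, 1, 1), free (1, 1, 2)); after release of (1, 1, 1) the pool is (2, 2, 3)
  run J7 (needs (2, 1, 3), free (2, 2, 3)); after release of (0, 0, 2) the pool is (2, 2, 5)
  run J1 (needs (2, 1, 5), free (2, 2, 5)); after release of (0, 1, 0) the pool is (2, 3, 5)
  run J5 (needs (1, 3, 5), free (2, 3, 5)); after release of (0, 1, 1) the pool is (2, 4, 6)
  run J9 (needs (2, 4, 6), free (2, 4, 6)); after release of (0, 0, 2) the pool is (2, 4, 8)


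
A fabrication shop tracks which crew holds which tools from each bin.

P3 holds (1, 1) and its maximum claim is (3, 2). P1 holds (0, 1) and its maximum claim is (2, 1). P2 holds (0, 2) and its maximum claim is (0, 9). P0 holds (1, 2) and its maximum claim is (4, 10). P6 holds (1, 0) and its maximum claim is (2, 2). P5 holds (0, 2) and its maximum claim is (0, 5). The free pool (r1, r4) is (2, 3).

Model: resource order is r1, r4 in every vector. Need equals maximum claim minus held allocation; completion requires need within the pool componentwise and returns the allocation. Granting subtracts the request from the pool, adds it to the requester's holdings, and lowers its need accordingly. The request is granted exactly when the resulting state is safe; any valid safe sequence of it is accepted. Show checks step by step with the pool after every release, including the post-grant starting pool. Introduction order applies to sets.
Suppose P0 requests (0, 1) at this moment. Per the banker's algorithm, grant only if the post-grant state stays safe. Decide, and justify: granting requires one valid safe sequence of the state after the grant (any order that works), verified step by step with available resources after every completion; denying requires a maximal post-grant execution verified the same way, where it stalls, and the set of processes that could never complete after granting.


DENY — the pretend-granted state is unsafe.
Key observation: the wall is r4: completing P1, P5, P6, P3 brings the pool only to (4, 6), and all the rest need more.
On the post-grant state, P1, P5, P6, P3 is a maximal run — nothing extends it. Check, step by step:
  pool = (2, 2)
  P1: need (2, 0) fits (2, 2); releases (0, 1), pool now (2, 3)
  P5: need (0, 3) fits (2, 3); releases (0, 2), pool now (2, 5)
  P6: need (1, 2) fits (2, 5); releases (1, 0), pool now (3, 5)
  P3: need (2, 1) fits (3, 5); releases (1, 1), pool now (4, 6)
  P2 cannot run: need (0, 7) vs free (4, 6) (insufficient r4)
  P0 cannot run: need (3, 7) vs free (4, 6) (insufficient r4)
Had the request been granted, P2 and P0 could never finish.


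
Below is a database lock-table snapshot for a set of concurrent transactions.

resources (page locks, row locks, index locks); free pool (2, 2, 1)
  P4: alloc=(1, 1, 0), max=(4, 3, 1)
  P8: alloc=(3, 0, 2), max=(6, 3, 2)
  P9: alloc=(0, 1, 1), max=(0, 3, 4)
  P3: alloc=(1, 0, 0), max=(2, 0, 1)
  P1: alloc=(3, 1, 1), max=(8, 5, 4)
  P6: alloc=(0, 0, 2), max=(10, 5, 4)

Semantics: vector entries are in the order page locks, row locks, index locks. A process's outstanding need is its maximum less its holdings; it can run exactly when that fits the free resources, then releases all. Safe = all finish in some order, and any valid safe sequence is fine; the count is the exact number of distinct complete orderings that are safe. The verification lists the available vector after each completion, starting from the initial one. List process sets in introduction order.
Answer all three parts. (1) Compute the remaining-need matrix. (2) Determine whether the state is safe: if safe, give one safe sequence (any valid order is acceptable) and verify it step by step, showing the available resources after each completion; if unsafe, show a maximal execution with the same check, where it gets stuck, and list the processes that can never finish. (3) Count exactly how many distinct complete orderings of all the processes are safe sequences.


(1) Remaining need (order page locks, row locks, index locks):
  P4: (3, 2, 1)
  P8: (3, 3, 0)
  P9: (0, 2, 3)
  P3: (1, 0, 1)
  P1: (5, 4, 3)
  P6: (10, 5, 2)
(2) SAFE. One safe sequence: P3, P4, P8, P9, P1, P6.
Key observation: P3 marks the first exact bind of the order: its need (1, 0, 1) fits the free (2, 2, 1) with zero slack on a requested resource.
Step-by-step check:
  pool = (2, 2, 1)
  P3 needs (1, 0, 1) <= (2, 2, 1) -> finishes; pool += (1, 0, 0) = (3, 2, 1)
  P4 needs (3, 2, 1) <= (3, 2, 1) -> finishes; pool += (1, 1, 0) = (4, 3, 1)
  P8 needs (3, 3, 0) <= (4, 3, 1) -> finishes; pool += (3, 0, 2) = (7, 3, 3)
  P9 needs (0, 2, 3) <= (7, 3, 3) -> finishes; pool += (0, 1, 1) = (7, 4, 4)
  P1 needs (5, 4, 3) <= (7, 4, 4) -> finishes; pool += (3, 1, 1) = (10, 5, 5)
  P6 needs (10, 5, 2) <= (10, 5, 5) -> finishes; pool += (0, 0, 2) = (10, 5, 7)
(3) Precisely 1 of the possible complete orderings is a safe sequence.


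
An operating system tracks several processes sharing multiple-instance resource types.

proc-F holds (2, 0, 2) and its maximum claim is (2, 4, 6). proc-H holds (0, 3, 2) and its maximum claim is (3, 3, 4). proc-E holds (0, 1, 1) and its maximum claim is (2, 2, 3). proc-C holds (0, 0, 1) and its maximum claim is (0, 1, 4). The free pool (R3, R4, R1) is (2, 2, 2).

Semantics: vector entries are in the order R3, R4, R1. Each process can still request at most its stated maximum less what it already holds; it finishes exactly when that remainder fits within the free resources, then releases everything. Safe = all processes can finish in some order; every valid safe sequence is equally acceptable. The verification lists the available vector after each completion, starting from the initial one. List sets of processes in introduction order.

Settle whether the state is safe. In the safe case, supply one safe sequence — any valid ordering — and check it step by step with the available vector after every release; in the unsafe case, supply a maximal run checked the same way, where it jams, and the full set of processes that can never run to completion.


UNSAFE.
Key observation: after proc-E, proc-C the pool peaks at (2, 3, 4), and each blocked process is short somewhere: proc-F on R4; proc-H on R3.
The run proc-E, proc-C cannot be extended any further. Check, step by step:
  pool = (2, 2, 2)
  proc-E needs (2, 1, 2) <= (2, 2, 2) -> finishes; pool += (0, 1, 1) = (2, 3, 3)
  proc-C needs (0, 1, 3) <= (2, 3, 3) -> finishes; pool += (0, 0, 1) = (2, 3, 4)
  proc-F still needs (0, 4, 4) but only (2, 3, 4) is free — short on R4
  proc-H still needs (3, 0, 2) but only (2, 3, 4) is free — short on R3
Permanently blocked: proc-F and proc-H.


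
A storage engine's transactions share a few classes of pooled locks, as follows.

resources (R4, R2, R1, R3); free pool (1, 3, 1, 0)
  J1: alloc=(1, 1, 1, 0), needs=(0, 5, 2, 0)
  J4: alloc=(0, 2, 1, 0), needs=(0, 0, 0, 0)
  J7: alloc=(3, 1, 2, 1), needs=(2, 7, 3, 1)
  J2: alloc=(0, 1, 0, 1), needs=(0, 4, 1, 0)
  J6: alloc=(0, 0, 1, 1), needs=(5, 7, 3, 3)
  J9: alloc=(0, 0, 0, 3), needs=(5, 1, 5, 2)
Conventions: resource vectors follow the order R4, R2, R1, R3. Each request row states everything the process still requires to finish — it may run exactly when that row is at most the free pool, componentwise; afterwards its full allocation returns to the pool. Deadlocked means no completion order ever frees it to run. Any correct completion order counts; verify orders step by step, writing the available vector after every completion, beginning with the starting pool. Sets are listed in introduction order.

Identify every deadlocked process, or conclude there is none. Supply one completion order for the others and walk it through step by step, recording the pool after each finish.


The deadlocked set is empty.
Key observation: there is always a runnable process — J4 first — so the state unwinds completely.
The rest can finish in the order J4, J2, J1, J7, J9, J6. Step-by-step check:
  pool = (1, 3, 1, 0)
  run J4 (needs (0, 0, 0, 0), free (1, 3, 1, 0)); after release of (0, 2, 1, 0) the pool is (1, 5, 2, 0)
  run J2 (needs (0, 4, 1, 0), free (1, 5, 2, 0)); after release of (0, 1, 0, 1) the pool is (1, 6, 2, 1)
  run J1 (needs (0, 5, 2, 0), free (1, 6, 2, 1)); after release of (1, 1, 1, 0) the pool is (2, 7, 3, 1)
  run J7 (needs (2, 7, 3, 1), free (2, 7, 3, 1)); after release of (3, 1, 2, 1) the pool is (5, 8, 5, 2)
  run J9 (needs (5, 1, 5, 2), free (5, 8, 5, 2)); after release of (0, 0, 0, 3) the pool is (5, 8, 5, 5)
  run J6 (needs (5, 7, 3, 3), free (5, 8, 5, 5)); after release of (0, 0, 1, 1) the pool is (5, 8, 6, 6)


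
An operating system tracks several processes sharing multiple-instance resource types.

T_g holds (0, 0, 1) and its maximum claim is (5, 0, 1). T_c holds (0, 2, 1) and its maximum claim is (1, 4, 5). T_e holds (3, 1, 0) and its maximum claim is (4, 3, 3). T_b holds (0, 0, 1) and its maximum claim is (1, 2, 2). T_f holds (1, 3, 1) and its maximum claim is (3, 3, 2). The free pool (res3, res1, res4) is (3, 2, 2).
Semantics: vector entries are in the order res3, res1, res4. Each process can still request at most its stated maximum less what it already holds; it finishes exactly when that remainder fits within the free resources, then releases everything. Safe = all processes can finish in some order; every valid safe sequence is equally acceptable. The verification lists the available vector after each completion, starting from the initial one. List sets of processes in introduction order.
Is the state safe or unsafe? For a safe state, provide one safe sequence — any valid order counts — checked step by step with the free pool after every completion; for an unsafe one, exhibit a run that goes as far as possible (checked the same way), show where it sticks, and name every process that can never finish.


The state is SAFE; one workable sequence: T_b, T_f, T_e, T_g, T_c.
Key observation: the order's first zero-slack moment is T_b ((1, 2, 1) needed, (3, 2, 2) free — a requested resource with nothing to spare).
Walking it through:
  pool = (3, 2, 2)
  run T_b (needs (1, 2, 1), free (3, 2, 2)); after release of (0, 0, 1) the pool is (3, 2, 3)
  run T_f (needs (2, 0, 1), free (3, 2, 3)); after release of (1, 3, 1) the pool is (4, 5, 4)
  run T_e (needs (1, 2, 3), free (4, 5, 4)); after release of (3, 1, 0) the pool is (7, 6, 4)
  run T_g (needs (5, 0, 0), free (7, 6, 4)); after release of (0, 0, 1) the pool is (7, 6, 5)
  run T_c (needs (1, 2, 4), free (7, 6, 5)); after release of (0, 2, 1) the pool is (7, 8, 6)


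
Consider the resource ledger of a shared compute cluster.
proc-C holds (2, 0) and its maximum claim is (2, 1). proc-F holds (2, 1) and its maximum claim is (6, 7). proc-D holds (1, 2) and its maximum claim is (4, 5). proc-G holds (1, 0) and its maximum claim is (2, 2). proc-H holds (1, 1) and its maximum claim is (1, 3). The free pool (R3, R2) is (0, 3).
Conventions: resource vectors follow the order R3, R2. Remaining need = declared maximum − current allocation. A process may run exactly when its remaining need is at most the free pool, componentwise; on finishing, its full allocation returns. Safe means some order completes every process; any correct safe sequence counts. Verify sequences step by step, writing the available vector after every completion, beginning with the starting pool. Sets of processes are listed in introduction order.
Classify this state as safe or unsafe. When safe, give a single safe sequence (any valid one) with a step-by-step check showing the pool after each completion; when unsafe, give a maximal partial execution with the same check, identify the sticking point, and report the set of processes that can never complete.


SAFE. One safe sequence: proc-H, proc-C, proc-D, proc-F, proc-G.
Key observation: reading the order forward, proc-D is the first process whose need (3, 3) meets the free pool (3, 4) exactly on a resource it requests.
Check, step by step:
  pool = (0, 3)
  proc-H: need (0, 2) fits (0, 3); releases (1, 1), pool now (1, 4)
  proc-C: need (0, 1) fits (1, 4); releases (2, 0), pool now (3, 4)
  proc-D: need (3, 3) fits (3, 4); releases (1, 2), pool now (4, 6)
  proc-F: need (4, 6) fits (4, 6); releases (2, 1), pool now (6, 7)
  proc-G: need (1, 2) fits (6, 7); releases (1, 0), pool now (7, 7)


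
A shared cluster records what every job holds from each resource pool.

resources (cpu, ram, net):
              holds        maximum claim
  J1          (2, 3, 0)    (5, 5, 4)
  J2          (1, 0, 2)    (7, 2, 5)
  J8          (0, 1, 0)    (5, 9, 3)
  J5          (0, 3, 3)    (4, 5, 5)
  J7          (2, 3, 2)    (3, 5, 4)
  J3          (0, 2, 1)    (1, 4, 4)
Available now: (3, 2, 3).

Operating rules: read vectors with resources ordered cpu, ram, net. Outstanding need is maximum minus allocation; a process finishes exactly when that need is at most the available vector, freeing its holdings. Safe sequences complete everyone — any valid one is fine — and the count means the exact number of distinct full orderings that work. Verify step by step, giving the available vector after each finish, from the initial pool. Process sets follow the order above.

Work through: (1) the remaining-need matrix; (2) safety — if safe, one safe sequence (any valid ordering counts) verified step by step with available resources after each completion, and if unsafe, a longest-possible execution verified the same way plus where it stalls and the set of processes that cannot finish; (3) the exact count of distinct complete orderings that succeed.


(1) Remaining need (order cpu, ram, net):
  J1: (3, 2, 4)
  J2: (6, 2, 3)
  J8: (5, 8, 3)
  J5: (4, 2, 2)
  J7: (1, 2, 2)
  J3: (1, 2, 3)
(2) SAFE, for example via the order J7, J1, J3, J2, J5, J8.
Key observation: J7 marks the first exact bind of the order: its need (1, 2, 2) fits the free (3, 2, 3) with zero slack on a requested resource.
Walking it through:
  pool = (3, 2, 3)
  run J7 (needs (1, 2, 2), free (3, 2, 3)); after release of (2, 3, 2) the pool is (5, 5, 5)
  run J1 (needs (3, 2, 4), free (5, 5, 5)); after release of (2, 3, 0) the pool is (7, 8, 5)
  run J3 (needs (1, 2, 3), free (7, 8, 5)); after release of (0, 2, 1) the pool is (7, 10, 6)
  run J2 (needs (6, 2, 3), free (7, 10, 6)); after release of (1, 0, 2) the pool is (8, 10, 8)
  run J5 (needs (4, 2, 2), free (8, 10, 8)); after release of (0, 3, 3) the pool is (8, 13, 11)
  run J8 (needs (5, 8, 3), free (8, 13, 11)); after release of (0, 1, 0) the pool is (8, 14, 11)
(3) Precisely 63 of the possible complete orderings are safe sequences.


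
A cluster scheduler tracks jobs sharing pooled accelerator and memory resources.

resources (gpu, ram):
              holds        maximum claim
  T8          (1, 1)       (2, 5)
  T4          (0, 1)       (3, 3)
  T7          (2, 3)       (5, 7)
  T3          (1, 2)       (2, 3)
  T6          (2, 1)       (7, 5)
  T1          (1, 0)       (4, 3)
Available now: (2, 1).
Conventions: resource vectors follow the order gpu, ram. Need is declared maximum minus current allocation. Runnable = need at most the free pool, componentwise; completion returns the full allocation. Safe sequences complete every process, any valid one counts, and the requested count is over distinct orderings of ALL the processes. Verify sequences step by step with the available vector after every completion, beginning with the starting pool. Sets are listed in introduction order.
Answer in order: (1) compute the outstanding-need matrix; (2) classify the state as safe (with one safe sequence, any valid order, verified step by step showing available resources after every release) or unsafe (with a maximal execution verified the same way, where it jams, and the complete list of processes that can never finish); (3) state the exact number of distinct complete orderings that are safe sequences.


(1) Outstanding need per process (order gpu, ram):
  T8: (1, 4)
  T4: (3, 2)
  T7: (3, 4)
  T3: (1, 1)
  T6: (5, 4)
  T1: (3, 3)
(2) SAFE. One safe sequence: T3, T4, T7, T8, T1, T6.
Key observation: at T3 the run first touches a limit — (1, 1) against (2, 1), exact on a resource it actually requests.
Step-by-step check:
  pool = (2, 1)
  T3: need (1, 1) fits (2, 1); releases (1, 2), pool now (3, 3)
  T4: need (3, 2) fits (3, 3); releases (0, 1), pool now (3, 4)
  T7: need (3, 4) fits (3, 4); releases (2, 3), pool now (5, 7)
  T8: need (1, 4) fits (5, 7); releases (1, 1), pool now (6, 8)
  T1: need (3, 3) fits (6, 8); releases (1, 0), pool now (7, 8)
  T6: need (5, 4) fits (7, 8); releases (2, 1), pool now (9, 9)
(3) Precisely 18 of the possible complete orderings are safe sequences.


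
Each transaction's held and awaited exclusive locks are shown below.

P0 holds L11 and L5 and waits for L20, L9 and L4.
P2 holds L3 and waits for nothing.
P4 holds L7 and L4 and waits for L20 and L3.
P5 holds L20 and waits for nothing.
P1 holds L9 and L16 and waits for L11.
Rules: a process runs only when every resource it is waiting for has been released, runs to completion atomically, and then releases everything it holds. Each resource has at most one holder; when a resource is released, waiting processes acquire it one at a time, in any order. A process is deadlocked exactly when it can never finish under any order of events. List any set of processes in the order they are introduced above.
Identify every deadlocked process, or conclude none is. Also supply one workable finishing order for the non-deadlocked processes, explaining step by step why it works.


Deadlocked: P0 and P1.
Key observation: the wait chain closes on itself along P0 -> P1 -> P0; no other process is dragged down with it.
A valid finishing order for the others: P5, P2, P4.
Verifying each step:
  P5: no waits; runs immediately, freeing L20
  P2: no waits; runs immediately, freeing L3
  P4 waits on L20 and L3 — all released -> runs and releases L7 and L4


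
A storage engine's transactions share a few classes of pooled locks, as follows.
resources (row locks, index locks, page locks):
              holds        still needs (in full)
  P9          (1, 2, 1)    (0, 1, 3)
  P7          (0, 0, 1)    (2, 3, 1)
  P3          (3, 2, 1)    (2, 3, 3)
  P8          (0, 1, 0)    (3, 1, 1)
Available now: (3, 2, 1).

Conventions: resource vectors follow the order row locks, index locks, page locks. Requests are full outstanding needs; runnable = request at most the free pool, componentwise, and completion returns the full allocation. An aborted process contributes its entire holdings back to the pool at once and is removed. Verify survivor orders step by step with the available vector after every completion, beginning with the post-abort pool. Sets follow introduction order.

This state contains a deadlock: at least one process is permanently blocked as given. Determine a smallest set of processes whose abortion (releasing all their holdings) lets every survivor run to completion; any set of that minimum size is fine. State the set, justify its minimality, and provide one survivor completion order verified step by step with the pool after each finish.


Minimum abort set: P3.
Key observation: aborting P3 returns (3, 2, 1), and P9 — hopeless before — runs at step 2 with the returned capacity in the pool.
Why nothing smaller works: aborting no one leaves the state deadlocked as given.
The survivors complete as P7, P9, P8. Step-by-step check (starting from the post-abort pool):
  pool = (6, 4, 2)
  P7 needs (2, 3, 1) <= (6, 4, 2) -> finishes; pool += (0, 0, 1) = (6, 4, 3)
  P9 needs (0, 1, 3) <= (6, 4, 3) -> finishes; pool += (1, 2, 1) = (7, 6, 4)
  P8 needs (3, 1, 1) <= (7, 6, 4) -> finishes; pool += (0, 1, 0) = (7, 7, 4)


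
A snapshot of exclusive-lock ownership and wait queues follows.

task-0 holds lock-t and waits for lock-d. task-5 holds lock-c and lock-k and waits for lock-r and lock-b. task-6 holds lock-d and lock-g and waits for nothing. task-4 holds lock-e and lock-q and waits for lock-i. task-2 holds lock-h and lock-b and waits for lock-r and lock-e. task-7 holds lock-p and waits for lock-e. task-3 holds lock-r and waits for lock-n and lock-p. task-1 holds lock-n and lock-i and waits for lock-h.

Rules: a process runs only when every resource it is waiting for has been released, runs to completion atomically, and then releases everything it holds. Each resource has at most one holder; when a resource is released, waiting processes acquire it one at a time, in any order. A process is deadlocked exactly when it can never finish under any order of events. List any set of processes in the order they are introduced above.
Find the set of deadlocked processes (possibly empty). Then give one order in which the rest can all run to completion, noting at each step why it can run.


Deadlocked: task-5, task-4, task-2, task-7, task-3 and task-1.
Key observation: task-2 -> task-4 -> task-1 -> task-2 is a circular wait — nothing in it can go first; task-7 and task-3 are caught in further circular waits and task-5 waits into the deadlock from upstream.
The rest can finish in the order task-6, task-0.
Step-by-step check:
  task-6 waits on nothing -> runs at once and releases lock-d and lock-g
  task-0 waits on lock-d — all released -> runs and releases lock-t


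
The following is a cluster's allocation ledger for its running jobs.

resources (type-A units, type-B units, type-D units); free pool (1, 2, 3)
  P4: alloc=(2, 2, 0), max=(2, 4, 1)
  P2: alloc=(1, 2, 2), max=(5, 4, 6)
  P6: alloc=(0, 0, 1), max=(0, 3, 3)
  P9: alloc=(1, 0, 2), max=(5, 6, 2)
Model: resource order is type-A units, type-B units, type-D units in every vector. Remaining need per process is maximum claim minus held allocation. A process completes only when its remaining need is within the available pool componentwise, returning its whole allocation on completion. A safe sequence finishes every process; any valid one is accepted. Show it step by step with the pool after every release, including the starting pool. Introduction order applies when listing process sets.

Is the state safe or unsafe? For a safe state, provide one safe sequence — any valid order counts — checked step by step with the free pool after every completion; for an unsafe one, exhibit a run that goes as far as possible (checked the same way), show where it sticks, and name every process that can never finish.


UNSAFE.
Key observation: the pool after P4, P6 is (3, 4, 4); every surviving request exceeds it in type-A units, so progress ends there.
A maximal execution: P4, P6 — then nothing else fits. Verifying each step:
  pool = (1, 2, 3)
  P4: need (0, 2, 1) fits (1, 2, 3); releases (2, 2, 0), pool now (3, 4, 3)
  P6: need (0, 3, 2) fits (3, 4, 3); releases (0, 0, 1), pool now (3, 4, 4)
  blocked: P2 wants (4, 2, 4), pool (3, 4, 4) — not enough type-A units
  blocked: P9 wants (4, 6, 0), pool (3, 4, 4) — not enough type-A units and type-B units
Processes that can never finish: P2 and P9.


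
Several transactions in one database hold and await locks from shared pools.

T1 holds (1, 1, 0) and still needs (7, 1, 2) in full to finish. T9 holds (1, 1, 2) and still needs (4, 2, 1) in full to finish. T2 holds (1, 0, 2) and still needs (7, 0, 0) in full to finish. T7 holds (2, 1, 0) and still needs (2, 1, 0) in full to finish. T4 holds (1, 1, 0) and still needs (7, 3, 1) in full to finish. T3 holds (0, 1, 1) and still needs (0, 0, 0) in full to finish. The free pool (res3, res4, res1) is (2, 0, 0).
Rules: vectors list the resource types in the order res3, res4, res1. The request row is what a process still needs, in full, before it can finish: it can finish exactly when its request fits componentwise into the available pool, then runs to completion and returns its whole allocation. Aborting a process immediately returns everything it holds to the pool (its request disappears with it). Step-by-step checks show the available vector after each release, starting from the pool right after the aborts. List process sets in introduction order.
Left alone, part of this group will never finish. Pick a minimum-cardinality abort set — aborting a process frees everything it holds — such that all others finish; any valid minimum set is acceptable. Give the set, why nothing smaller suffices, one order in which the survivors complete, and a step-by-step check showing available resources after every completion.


The answer: abort T2 and T4.
Key observation: T1 could never have finished before the abort; with (2, 1, 2) returned by T2 and T4, it fits at step 4.
Why nothing smaller works — every single abort fails: T1 alone leaves T2 blocked (short on res3); T9 alone leaves T1 blocked (short on res3); T2 alone leaves T1 blocked (short on res3); T7 alone leaves T1 blocked (short on res3); T4 alone leaves T1 blocked (short on res3); T3 alone leaves T1 blocked (short on res3).
Survivors finish in the order: T3, T9, T7, T1. Walking it through (pool after the aborts first):
  pool = (4, 1, 2)
  T3 needs (0, 0, 0) <= (4, 1, 2) -> finishes; pool += (0, 1, 1) = (4, 2, 3)
  T9 needs (4, 2, 1) <= (4, 2, 3) -> finishes; pool += (1, 1, 2) = (5, 3, 5)
  T7 needs (2, 1, 0) <= (5, 3, 5) -> finishes; pool += (2, 1, 0) = (7, 4, 5)
  T1 needs (7, 1, 2) <= (7, 4, 5) -> finishes; pool += (1, 1, 0) = (8, 5, 5)


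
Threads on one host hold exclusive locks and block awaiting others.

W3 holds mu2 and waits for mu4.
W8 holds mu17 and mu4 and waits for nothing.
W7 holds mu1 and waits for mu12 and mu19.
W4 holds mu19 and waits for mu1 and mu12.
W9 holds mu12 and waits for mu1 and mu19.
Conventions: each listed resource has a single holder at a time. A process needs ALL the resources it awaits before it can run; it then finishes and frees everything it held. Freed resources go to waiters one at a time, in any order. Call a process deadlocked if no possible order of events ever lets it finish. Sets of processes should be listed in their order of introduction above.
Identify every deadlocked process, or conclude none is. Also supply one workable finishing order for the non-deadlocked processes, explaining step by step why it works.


Deadlocked set: W7, W4 and W9.
Key observation: the cycle W7 -> W4 -> W7 can never break — each member waits on the next; W9 is caught in further circular waits.
One completion order for the rest: W8, W3.
Check, step by step:
  W8: no waits; runs immediately, freeing mu17 and mu4
  W3: everything it awaited (mu4) is free; runs, freeing mu2


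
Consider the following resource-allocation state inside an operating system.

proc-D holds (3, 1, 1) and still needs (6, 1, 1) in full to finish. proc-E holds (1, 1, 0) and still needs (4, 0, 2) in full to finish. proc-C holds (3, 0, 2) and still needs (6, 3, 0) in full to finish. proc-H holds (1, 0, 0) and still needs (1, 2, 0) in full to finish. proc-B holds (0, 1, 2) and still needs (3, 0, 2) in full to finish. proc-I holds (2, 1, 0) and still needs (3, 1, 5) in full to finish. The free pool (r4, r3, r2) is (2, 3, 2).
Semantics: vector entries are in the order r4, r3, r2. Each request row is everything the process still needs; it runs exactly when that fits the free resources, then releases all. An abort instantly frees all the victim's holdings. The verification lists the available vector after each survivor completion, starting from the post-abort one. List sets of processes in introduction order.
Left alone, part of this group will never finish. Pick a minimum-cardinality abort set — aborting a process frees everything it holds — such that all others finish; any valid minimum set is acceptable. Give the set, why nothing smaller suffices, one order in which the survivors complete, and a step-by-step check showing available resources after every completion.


Minimum abort set: proc-D.
Key observation: no ordering could ever have run proc-E before the abort of proc-D; with (3, 1, 1) back in the pool it fits at step 2.
No smaller set exists: with zero aborts the deadlock remains.
The survivors complete as proc-H, proc-E, proc-B, proc-I, proc-C. Verifying each step (starting from the post-abort pool):
  pool = (5, 4, 3)
  run proc-H (needs (1, 2, 0), free (5, 4, 3)); after release of (1, 0, 0) the pool is (6, 4, 3)
  run proc-E (needs (4, 0, 2), free (6, 4, 3)); after release of (1, 1, 0) the pool is (7, 5, 3)
  run proc-B (needs (3, 0, 2), free (7, 5, 3)); after release of (0, 1, 2) the pool is (7, 6, 5)
  run proc-I (needs (3, 1, 5), free (7, 6, 5)); after release of (2, 1, 0) the pool is (9, 7, 5)
  run proc-C (needs (6, 3, 0), free (9, 7, 5)); after release of (3, 0, 2) the pool is (12, 7, 7)
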